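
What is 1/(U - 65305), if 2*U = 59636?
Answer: -1/35487 ≈ -2.8179e-5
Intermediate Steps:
U = 29818 (U = (1/2)*59636 = 29818)
1/(U - 65305) = 1/(29818 - 65305) = 1/(-35487) = -1/35487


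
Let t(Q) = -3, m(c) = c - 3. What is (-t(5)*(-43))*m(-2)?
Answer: 645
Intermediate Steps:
m(c) = -3 + c
(-t(5)*(-43))*m(-2) = (-1*(-3)*(-43))*(-3 - 2) = (3*(-43))*(-5) = -129*(-5) = 645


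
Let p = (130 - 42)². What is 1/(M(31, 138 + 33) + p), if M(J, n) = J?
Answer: 1/7775 ≈ 0.00012862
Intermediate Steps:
p = 7744 (p = 88² = 7744)
1/(M(31, 138 + 33) + p) = 1/(31 + 7744) = 1/7775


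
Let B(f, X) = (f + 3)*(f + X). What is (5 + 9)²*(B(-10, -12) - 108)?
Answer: 9016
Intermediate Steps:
B(f, X) = (3 + f)*(X + f)
(5 + 9)²*(B(-10, -12) - 108) = (5 + 9)²*(((-10)² + 3*(-12) + 3*(-10) - 12*(-10)) - 108) = 14²*((100 - 36 - 30 + 120) - 108) = 196*(154 - 108) = 196*46 = 9016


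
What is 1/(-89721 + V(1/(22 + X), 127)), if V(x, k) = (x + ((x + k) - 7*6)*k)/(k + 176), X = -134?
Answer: -2121/190222684 ≈ -1.1150e-5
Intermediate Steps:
V(x, k) = (x + k*(-42 + k + x))/(176 + k) (V(x, k) = (x + ((k + x) - 42)*k)/(176 + k) = (x + (-42 + k + x)*k)/(176 + k) = (x + k*(-42 + k + x))/(176 + k))
1/(-89721 + V(1/(22 + X), 127)) = 1/(-89721 + (1/(22 - 134) + 127² - 42*127 + 127/(22 - 134))/(176 + 127)) = 1/(-89721 + (1/(-112) + 16129 - 5334 + 127/(-112))/303) = 1/(-89721 + (-1/112 + 16129 - 5334 + 127*(-1/112))/303) = 1/(-89721 + (-1/112 + 16129 - 5334 - 127/112)/303) = 1/(-89721 + (1/303)*(75557/7)) = 1/(-89721 + 75557/2121) = 1/(-190222684/2121) = -2121/190222684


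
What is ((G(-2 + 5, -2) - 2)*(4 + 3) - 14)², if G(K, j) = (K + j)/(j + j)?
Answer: 14161/16 ≈ 885.06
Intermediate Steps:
G(K, j) = (K + j)/(2*j) (G(K, j) = (K + j)/((2*j)) = (K + j)*(1/(2*j)) = (K + j)/(2*j))
((G(-2 + 5, -2) - 2)*(4 + 3) - 14)² = (((½)*((-2 + 5) - 2)/(-2) - 2)*(4 + 3) - 14)² = (((½)*(-½)*(3 - 2) - 2)*7 - 14)² = (((½)*(-½)*1 - 2)*7 - 14)² = ((-¼ - 2)*7 - 14)² = (-9/4*7 - 14)² = (-63/4 - 14)² = (-119/4)² = 14161/16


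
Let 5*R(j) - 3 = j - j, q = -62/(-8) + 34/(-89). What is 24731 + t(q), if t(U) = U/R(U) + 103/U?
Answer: 69354095153/2801364 ≈ 24757.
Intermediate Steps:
q = 2623/356 (q = -62*(-1/8) + 34*(-1/89) = 31/4 - 34/89 = 2623/356 ≈ 7.3680)
R(j) = 3/5 (R(j) = 3/5 + (j - j)/5 = 3/5 + (1/5)*0 = 3/5 + 0 = 3/5)
t(U) = 103/U + 5*U/3 (t(U) = U/(3/5) + 103/U = U*(5/3) + 103/U = 5*U/3 + 103/U = 103/U + 5*U/3)
24731 + t(q) = 24731 + (103/(2623/356) + (5/3)*(2623/356)) = 24731 + (103*(356/2623) + 13115/1068) = 24731 + (36668/2623 + 13115/1068) = 24731 + 73562069/2801364 = 69354095153/2801364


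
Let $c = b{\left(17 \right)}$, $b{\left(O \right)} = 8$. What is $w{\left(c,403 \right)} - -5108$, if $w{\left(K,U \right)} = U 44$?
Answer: $22840$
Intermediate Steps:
$c = 8$
$w{\left(K,U \right)} = 44 U$
$w{\left(c,403 \right)} - -5108 = 44 \cdot 403 - -5108 = 17732 + 5108 = 22840$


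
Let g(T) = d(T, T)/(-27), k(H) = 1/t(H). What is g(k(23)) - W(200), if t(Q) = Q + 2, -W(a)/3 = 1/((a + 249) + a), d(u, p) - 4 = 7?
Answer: -7058/17523 ≈ -0.40278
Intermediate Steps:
d(u, p) = 11 (d(u, p) = 4 + 7 = 11)
W(a) = -3/(249 + 2*a) (W(a) = -3/((a + 249) + a) = -3/((249 + a) + a) = -3/(249 + 2*a))
t(Q) = 2 + Q
k(H) = 1/(2 + H)
g(T) = -11/27 (g(T) = 11/(-27) = 11*(-1/27) = -11/27)
g(k(23)) - W(200) = -11/27 - (-3)/(249 + 2*200) = -11/27 - (-3)/(249 + 400) = -11/27 - (-3)/649 = -11/27 - 1*(-3/649) = -11/27 + 3/649 = -7058/17523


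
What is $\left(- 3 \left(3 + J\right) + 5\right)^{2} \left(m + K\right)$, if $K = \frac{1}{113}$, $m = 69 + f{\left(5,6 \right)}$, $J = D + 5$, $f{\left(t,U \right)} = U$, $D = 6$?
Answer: $\frac{11603644}{113} \approx 1.0269 \cdot 10^{5}$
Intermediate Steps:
$J = 11$ ($J = 6 + 5 = 11$)
$m = 75$ ($m = 69 + 6 = 75$)
$K = \frac{1}{113} \approx 0.0088496$
$\left(- 3 \left(3 + J\right) + 5\right)^{2} \left(m + K\right) = \left(- 3 \left(3 + 11\right) + 5\right)^{2} \left(75 + \frac{1}{113}\right) = \left(\left(-3\right) 14 + 5\right)^{2} \cdot \frac{8476}{113} = \left(-42 + 5\right)^{2} \cdot \frac{8476}{113} = \left(-37\right)^{2} \cdot \frac{8476}{113} = 1369 \cdot \frac{8476}{113} = \frac{11603644}{113}$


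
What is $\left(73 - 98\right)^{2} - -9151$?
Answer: $9776$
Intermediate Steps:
$\left(73 - 98\right)^{2} - -9151 = \left(73 - 98\right)^{2} + 9151 = \left(-25\right)^{2} + 9151 = 625 + 9151 = 9776$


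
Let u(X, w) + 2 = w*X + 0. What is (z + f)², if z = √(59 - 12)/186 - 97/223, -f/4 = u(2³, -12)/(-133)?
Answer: 7106085852299/621073238724 - 4777*√47/131347 ≈ 11.192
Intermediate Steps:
u(X, w) = -2 + X*w (u(X, w) = -2 + (w*X + 0) = -2 + (X*w + 0) = -2 + X*w)
f = -56/19 (f = -4*(-2 + 2³*(-12))/(-133) = -4*(-2 + 8*(-12))*(-1)/133 = -4*(-2 - 96)*(-1)/133 = -(-392)*(-1)/133 = -4*14/19 = -56/19 ≈ -2.9474)
z = -97/223 + √47/186 (z = √47*(1/186) - 97*1/223 = √47/186 - 97/223 = -97/223 + √47/186 ≈ -0.39812)
(z + f)² = ((-97/223 + √47/186) - 56/19)² = (-14331/4237 + √47/186)²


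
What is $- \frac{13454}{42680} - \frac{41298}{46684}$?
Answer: $- \frac{27166877}{22641740} \approx -1.1999$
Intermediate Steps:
$- \frac{13454}{42680} - \frac{41298}{46684} = \left(-13454\right) \frac{1}{42680} - \frac{20649}{23342} = - \frac{6727}{21340} - \frac{20649}{23342} = - \frac{27166877}{22641740}$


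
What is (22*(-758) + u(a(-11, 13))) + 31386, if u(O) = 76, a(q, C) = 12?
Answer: 14786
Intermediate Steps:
(22*(-758) + u(a(-11, 13))) + 31386 = (22*(-758) + 76) + 31386 = (-16676 + 76) + 31386 = -16600 + 31386 = 14786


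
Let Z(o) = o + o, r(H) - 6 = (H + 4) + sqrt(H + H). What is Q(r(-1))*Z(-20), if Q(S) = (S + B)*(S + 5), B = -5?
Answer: -2160 - 720*I*sqrt(2) ≈ -2160.0 - 1018.2*I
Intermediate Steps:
r(H) = 10 + H + sqrt(2)*sqrt(H) (r(H) = 6 + ((H + 4) + sqrt(H + H)) = 6 + ((4 + H) + sqrt(2*H)) = 6 + ((4 + H) + sqrt(2)*sqrt(H)) = 6 + (4 + H + sqrt(2)*sqrt(H)) = 10 + H + sqrt(2)*sqrt(H))
Q(S) = (-5 + S)*(5 + S) (Q(S) = (S - 5)*(S + 5) = (-5 + S)*(5 + S))
Z(o) = 2*o
Q(r(-1))*Z(-20) = (-25 + (10 - 1 + sqrt(2)*sqrt(-1))**2)*(2*(-20)) = (-25 + (10 - 1 + sqrt(2)*I)**2)*(-40) = (-25 + (10 - 1 + I*sqrt(2))**2)*(-40) = (-25 + (9 + I*sqrt(2))**2)*(-40) = 1000 - 40*(9 + I*sqrt(2))**2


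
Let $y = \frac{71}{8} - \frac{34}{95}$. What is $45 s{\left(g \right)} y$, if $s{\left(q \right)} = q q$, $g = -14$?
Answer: $\frac{2854593}{38} \approx 75121.0$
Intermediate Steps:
$s{\left(q \right)} = q^{2}$
$y = \frac{6473}{760}$ ($y = 71 \cdot \frac{1}{8} - \frac{34}{95} = \frac{71}{8} - \frac{34}{95} = \frac{6473}{760} \approx 8.5171$)
$45 s{\left(g \right)} y = 45 \left(-14\right)^{2} \cdot \frac{6473}{760} = 45 \cdot 196 \cdot \frac{6473}{760} = 8820 \cdot \frac{6473}{760} = \frac{2854593}{38}$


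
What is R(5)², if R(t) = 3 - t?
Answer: 4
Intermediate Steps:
R(5)² = (3 - 1*5)² = (3 - 5)² = (-2)² = 4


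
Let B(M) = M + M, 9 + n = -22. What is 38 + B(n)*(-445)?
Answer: 27628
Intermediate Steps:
n = -31 (n = -9 - 22 = -31)
B(M) = 2*M
38 + B(n)*(-445) = 38 + (2*(-31))*(-445) = 38 - 62*(-445) = 38 + 27590 = 27628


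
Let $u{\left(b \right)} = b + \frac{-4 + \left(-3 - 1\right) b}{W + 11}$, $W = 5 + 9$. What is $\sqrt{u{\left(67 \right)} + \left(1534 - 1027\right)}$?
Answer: $\frac{\sqrt{14078}}{5} \approx 23.73$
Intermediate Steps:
$W = 14$
$u{\left(b \right)} = - \frac{4}{25} + \frac{21 b}{25}$ ($u{\left(b \right)} = b + \frac{-4 + \left(-3 - 1\right) b}{14 + 11} = b + \frac{-4 - 4 b}{25} = b + \left(-4 - 4 b\right) \frac{1}{25} = b - \left(\frac{4}{25} + \frac{4 b}{25}\right) = - \frac{4}{25} + \frac{21 b}{25}$)
$\sqrt{u{\left(67 \right)} + \left(1534 - 1027\right)} = \sqrt{\left(- \frac{4}{25} + \frac{21}{25} \cdot 67\right) + \left(1534 - 1027\right)} = \sqrt{\left(- \frac{4}{25} + \frac{1407}{25}\right) + \left(1534 - 1027\right)} = \sqrt{\frac{1403}{25} + 507} = \sqrt{\frac{14078}{25}} = \frac{\sqrt{14078}}{5}$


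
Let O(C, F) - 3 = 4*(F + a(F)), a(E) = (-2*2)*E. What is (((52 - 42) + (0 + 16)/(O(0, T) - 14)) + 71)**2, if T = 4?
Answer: 22686169/3481 ≈ 6517.1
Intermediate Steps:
a(E) = -4*E
O(C, F) = 3 - 12*F (O(C, F) = 3 + 4*(F - 4*F) = 3 + 4*(-3*F) = 3 - 12*F)
(((52 - 42) + (0 + 16)/(O(0, T) - 14)) + 71)**2 = (((52 - 42) + (0 + 16)/((3 - 12*4) - 14)) + 71)**2 = ((10 + 16/((3 - 48) - 14)) + 71)**2 = ((10 + 16/(-45 - 14)) + 71)**2 = ((10 + 16/(-59)) + 71)**2 = ((10 + 16*(-1/59)) + 71)**2 = ((10 - 16/59) + 71)**2 = (574/59 + 71)**2 = (4763/59)**2 = 22686169/3481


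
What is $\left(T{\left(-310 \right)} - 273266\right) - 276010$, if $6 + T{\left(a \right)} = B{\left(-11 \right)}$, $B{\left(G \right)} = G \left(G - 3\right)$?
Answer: $-549128$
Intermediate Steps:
$B{\left(G \right)} = G \left(-3 + G\right)$
$T{\left(a \right)} = 148$ ($T{\left(a \right)} = -6 - 11 \left(-3 - 11\right) = -6 - -154 = -6 + 154 = 148$)
$\left(T{\left(-310 \right)} - 273266\right) - 276010 = \left(148 - 273266\right) - 276010 = -273118 - 276010 = -549128$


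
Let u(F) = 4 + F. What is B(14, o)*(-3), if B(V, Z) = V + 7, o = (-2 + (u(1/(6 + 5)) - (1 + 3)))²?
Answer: -63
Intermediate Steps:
o = 441/121 (o = (-2 + ((4 + 1/(6 + 5)) - (1 + 3)))² = (-2 + ((4 + 1/11) - 1*4))² = (-2 + ((4 + 1/11) - 4))² = (-2 + (45/11 - 4))² = (-2 + 1/11)² = (-21/11)² = 441/121 ≈ 3.6446)
B(V, Z) = 7 + V
B(14, o)*(-3) = (7 + 14)*(-3) = 21*(-3) = -63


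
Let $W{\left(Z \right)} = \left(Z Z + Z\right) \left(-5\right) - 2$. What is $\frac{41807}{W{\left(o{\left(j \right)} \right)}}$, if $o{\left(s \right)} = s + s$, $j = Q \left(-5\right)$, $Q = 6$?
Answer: $- \frac{41807}{17702} \approx -2.3617$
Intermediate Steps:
$j = -30$ ($j = 6 \left(-5\right) = -30$)
$o{\left(s \right)} = 2 s$
$W{\left(Z \right)} = -2 - 5 Z - 5 Z^{2}$ ($W{\left(Z \right)} = \left(Z^{2} + Z\right) \left(-5\right) - 2 = \left(Z + Z^{2}\right) \left(-5\right) - 2 = \left(- 5 Z - 5 Z^{2}\right) - 2 = -2 - 5 Z - 5 Z^{2}$)
$\frac{41807}{W{\left(o{\left(j \right)} \right)}} = \frac{41807}{-2 - 5 \cdot 2 \left(-30\right) - 5 \left(2 \left(-30\right)\right)^{2}} = \frac{41807}{-2 - -300 - 5 \left(-60\right)^{2}} = \frac{41807}{-2 + 300 - 18000} = \frac{41807}{-17702} = 41807 \left(- \frac{1}{17702}\right) = - \frac{41807}{17702}$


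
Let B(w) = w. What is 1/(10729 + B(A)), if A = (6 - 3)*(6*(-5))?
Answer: 1/10639 ≈ 9.3994e-5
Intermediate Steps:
A = -90 (A = 3*(-30) = -90)
1/(10729 + B(A)) = 1/(10729 - 90) = 1/10639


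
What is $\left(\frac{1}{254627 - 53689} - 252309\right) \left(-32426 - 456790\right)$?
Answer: $\frac{12401250332435328}{100469} \approx 1.2343 \cdot 10^{11}$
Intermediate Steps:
$\left(\frac{1}{254627 - 53689} - 252309\right) \left(-32426 - 456790\right) = \left(\frac{1}{200938} - 252309\right) \left(-489216\right) = \left(- \frac{50698465841}{200938}\right) \left(-489216\right) = \frac{12401250332435328}{100469}$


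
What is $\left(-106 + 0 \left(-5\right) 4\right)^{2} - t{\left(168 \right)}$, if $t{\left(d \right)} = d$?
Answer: $11068$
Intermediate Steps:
$\left(-106 + 0 \left(-5\right) 4\right)^{2} - t{\left(168 \right)} = \left(-106 + 0 \left(-5\right) 4\right)^{2} - 168 = \left(-106 + 0 \cdot 4\right)^{2} - 168 = \left(-106 + 0\right)^{2} - 168 = \left(-106\right)^{2} - 168 = 11236 - 168 = 11068$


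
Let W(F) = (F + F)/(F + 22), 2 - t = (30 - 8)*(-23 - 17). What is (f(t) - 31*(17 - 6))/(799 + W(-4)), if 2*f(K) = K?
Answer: 900/7187 ≈ 0.12523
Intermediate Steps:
t = 882 (t = 2 - (30 - 8)*(-23 - 17) = 2 - 22*(-40) = 2 - 1*(-880) = 2 + 880 = 882)
f(K) = K/2
W(F) = 2*F/(22 + F) (W(F) = (2*F)/(22 + F) = 2*F/(22 + F))
(f(t) - 31*(17 - 6))/(799 + W(-4)) = ((1/2)*882 - 31*(17 - 6))/(799 + 2*(-4)/(22 - 4)) = (441 - 31*11)/(799 + 2*(-4)/18) = (441 - 341)/(799 + 2*(-4)*(1/18)) = 100/(799 - 4/9) = 100/(7187/9) = 100*(9/7187) = 900/7187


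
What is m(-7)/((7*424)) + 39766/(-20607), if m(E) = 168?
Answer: -2045777/1092171 ≈ -1.8731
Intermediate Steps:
m(-7)/((7*424)) + 39766/(-20607) = 168/((7*424)) + 39766/(-20607) = 168/2968 + 39766*(-1/20607) = 168*(1/2968) - 39766/20607 = 3/53 - 39766/20607 = -2045777/1092171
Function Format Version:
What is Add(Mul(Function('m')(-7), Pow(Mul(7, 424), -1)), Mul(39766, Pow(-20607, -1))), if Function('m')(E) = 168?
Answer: Rational(-2045777, 1092171) ≈ -1.8731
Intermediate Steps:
Add(Mul(Function('m')(-7), Pow(Mul(7, 424), -1)), Mul(39766, Pow(-20607, -1))) = Add(Mul(168, Pow(Mul(7, 424), -1)), Mul(39766, Pow(-20607, -1))) = Add(Mul(168, Pow(2968, -1)), Mul(39766, Rational(-1, 20607))) = Add(Mul(168, Rational(1, 2968)), Rational(-39766, 20607)) = Add(Rational(3, 53), Rational(-39766, 20607)) = Rational(-2045777, 1092171)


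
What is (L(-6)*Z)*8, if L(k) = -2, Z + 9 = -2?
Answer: 176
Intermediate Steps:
Z = -11 (Z = -9 - 2 = -11)
(L(-6)*Z)*8 = -2*(-11)*8 = 22*8 = 176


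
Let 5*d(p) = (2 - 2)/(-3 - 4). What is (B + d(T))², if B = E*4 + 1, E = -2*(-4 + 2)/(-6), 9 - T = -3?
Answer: 25/9 ≈ 2.7778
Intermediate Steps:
T = 12 (T = 9 - 1*(-3) = 9 + 3 = 12)
E = -⅔ (E = -2*(-2)*(-⅙) = 4*(-⅙) = -⅔ ≈ -0.66667)
d(p) = 0 (d(p) = ((2 - 2)/(-3 - 4))/5 = (0/(-7))/5 = (0*(-⅐))/5 = (⅕)*0 = 0)
B = -5/3 (B = -⅔*4 + 1 = -8/3 + 1 = -5/3 ≈ -1.6667)
(B + d(T))² = (-5/3 + 0)² = (-5/3)² = 25/9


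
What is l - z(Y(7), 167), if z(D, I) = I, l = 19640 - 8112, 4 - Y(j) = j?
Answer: 11361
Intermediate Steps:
Y(j) = 4 - j
l = 11528
l - z(Y(7), 167) = 11528 - 1*167 = 11528 - 167 = 11361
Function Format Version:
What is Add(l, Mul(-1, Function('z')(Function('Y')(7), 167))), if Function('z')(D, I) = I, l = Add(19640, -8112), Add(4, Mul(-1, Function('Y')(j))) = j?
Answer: 11361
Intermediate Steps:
Function('Y')(j) = Add(4, Mul(-1, j))
l = 11528
Add(l, Mul(-1, Function('z')(Function('Y')(7), 167))) = Add(11528, Mul(-1, 167)) = Add(11528, -167) = 11361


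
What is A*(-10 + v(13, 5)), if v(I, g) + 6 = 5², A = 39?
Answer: 351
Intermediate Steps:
v(I, g) = 19 (v(I, g) = -6 + 5² = -6 + 25 = 19)
A*(-10 + v(13, 5)) = 39*(-10 + 19) = 39*9 = 351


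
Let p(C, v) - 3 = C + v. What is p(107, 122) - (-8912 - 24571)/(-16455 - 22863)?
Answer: 3029431/13106 ≈ 231.15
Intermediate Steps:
p(C, v) = 3 + C + v (p(C, v) = 3 + (C + v) = 3 + C + v)
p(107, 122) - (-8912 - 24571)/(-16455 - 22863) = (3 + 107 + 122) - (-8912 - 24571)/(-16455 - 22863) = 232 - (-33483)/(-39318) = 232 - (-33483)*(-1)/39318 = 232 - 1*11161/13106 = 232 - 11161/13106 = 3029431/13106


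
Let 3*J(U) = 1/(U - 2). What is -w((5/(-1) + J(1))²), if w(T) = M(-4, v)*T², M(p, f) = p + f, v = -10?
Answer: 917504/81 ≈ 11327.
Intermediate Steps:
M(p, f) = f + p
J(U) = 1/(3*(-2 + U)) (J(U) = 1/(3*(U - 2)) = 1/(3*(-2 + U)))
w(T) = -14*T² (w(T) = (-10 - 4)*T² = -14*T²)
-w((5/(-1) + J(1))²) = -(-14)*((5/(-1) + 1/(3*(-2 + 1)))²)² = -(-14)*((5*(-1) + (⅓)/(-1))²)² = -(-14)*((-5 + (⅓)*(-1))²)² = -(-14)*((-5 - ⅓)²)² = -(-14)*((-16/3)²)² = -(-14)*(256/9)² = -(-14)*65536/81 = -1*(-917504/81) = 917504/81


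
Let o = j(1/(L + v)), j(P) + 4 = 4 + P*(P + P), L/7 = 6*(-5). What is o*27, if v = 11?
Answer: 54/39601 ≈ 0.0013636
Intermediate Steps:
L = -210 (L = 7*(6*(-5)) = 7*(-30) = -210)
j(P) = 2*P**2 (j(P) = -4 + (4 + P*(P + P)) = -4 + (4 + P*(2*P)) = -4 + (4 + 2*P**2) = 2*P**2)
o = 2/39601 (o = 2*(1/(-210 + 11))**2 = 2*(1/(-199))**2 = 2*(-1/199)**2 = 2*(1/39601) = 2/39601 ≈ 5.0504e-5)
o*27 = (2/39601)*27 = 54/39601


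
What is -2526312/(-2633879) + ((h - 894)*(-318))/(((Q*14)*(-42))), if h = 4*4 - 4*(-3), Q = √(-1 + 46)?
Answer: 2526312/2633879 - 22949*√5/735 ≈ -68.858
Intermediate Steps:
Q = 3*√5 (Q = √45 = 3*√5 ≈ 6.7082)
h = 28 (h = 16 + 12 = 28)
-2526312/(-2633879) + ((h - 894)*(-318))/(((Q*14)*(-42))) = -2526312/(-2633879) + ((28 - 894)*(-318))/((((3*√5)*14)*(-42))) = -2526312*(-1/2633879) + (-866*(-318))/(((42*√5)*(-42))) = 2526312/2633879 + 275388/((-1764*√5)) = 2526312/2633879 + 275388*(-√5/8820) = 2526312/2633879 - 22949*√5/735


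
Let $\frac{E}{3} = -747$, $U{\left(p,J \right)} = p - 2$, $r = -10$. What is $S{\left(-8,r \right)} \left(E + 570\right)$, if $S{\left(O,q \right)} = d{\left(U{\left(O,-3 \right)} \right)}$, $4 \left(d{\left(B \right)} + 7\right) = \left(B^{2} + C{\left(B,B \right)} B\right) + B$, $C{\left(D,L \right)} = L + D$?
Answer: $- \frac{218901}{2} \approx -1.0945 \cdot 10^{5}$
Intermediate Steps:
$U{\left(p,J \right)} = -2 + p$ ($U{\left(p,J \right)} = p - 2 = -2 + p$)
$C{\left(D,L \right)} = D + L$
$E = -2241$ ($E = 3 \left(-747\right) = -2241$)
$d{\left(B \right)} = -7 + \frac{B}{4} + \frac{3 B^{2}}{4}$ ($d{\left(B \right)} = -7 + \frac{\left(B^{2} + \left(B + B\right) B\right) + B}{4} = -7 + \frac{\left(B^{2} + 2 B B\right) + B}{4} = -7 + \frac{\left(B^{2} + 2 B^{2}\right) + B}{4} = -7 + \frac{3 B^{2} + B}{4} = -7 + \frac{B + 3 B^{2}}{4} = -7 + \left(\frac{B}{4} + \frac{3 B^{2}}{4}\right) = -7 + \frac{B}{4} + \frac{3 B^{2}}{4}$)
$S{\left(O,q \right)} = - \frac{15}{2} + \frac{O}{4} + \frac{3 \left(-2 + O\right)^{2}}{4}$ ($S{\left(O,q \right)} = -7 + \frac{-2 + O}{4} + \frac{3 \left(-2 + O\right)^{2}}{4} = -7 + \left(- \frac{1}{2} + \frac{O}{4}\right) + \frac{3 \left(-2 + O\right)^{2}}{4} = - \frac{15}{2} + \frac{O}{4} + \frac{3 \left(-2 + O\right)^{2}}{4}$)
$S{\left(-8,r \right)} \left(E + 570\right) = \left(- \frac{15}{2} + \frac{1}{4} \left(-8\right) + \frac{3 \left(-2 - 8\right)^{2}}{4}\right) \left(-2241 + 570\right) = \left(- \frac{15}{2} - 2 + \frac{3 \left(-10\right)^{2}}{4}\right) \left(-1671\right) = \left(- \frac{15}{2} - 2 + \frac{3}{4} \cdot 100\right) \left(-1671\right) = \left(- \frac{15}{2} - 2 + 75\right) \left(-1671\right) = \frac{131}{2} \left(-1671\right) = - \frac{218901}{2}$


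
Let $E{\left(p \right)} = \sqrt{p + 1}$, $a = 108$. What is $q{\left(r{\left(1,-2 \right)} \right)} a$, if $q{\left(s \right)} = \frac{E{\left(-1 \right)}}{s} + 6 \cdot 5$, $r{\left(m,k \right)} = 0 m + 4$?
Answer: $3240$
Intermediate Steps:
$r{\left(m,k \right)} = 4$ ($r{\left(m,k \right)} = 0 + 4 = 4$)
$E{\left(p \right)} = \sqrt{1 + p}$
$q{\left(s \right)} = 30$ ($q{\left(s \right)} = \frac{\sqrt{1 - 1}}{s} + 6 \cdot 5 = \frac{\sqrt{0}}{s} + 30 = \frac{0}{s} + 30 = 0 + 30 = 30$)
$q{\left(r{\left(1,-2 \right)} \right)} a = 30 \cdot 108 = 3240$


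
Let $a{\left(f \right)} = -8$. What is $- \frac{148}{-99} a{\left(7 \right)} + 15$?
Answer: $\frac{301}{99} \approx 3.0404$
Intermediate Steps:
$- \frac{148}{-99} a{\left(7 \right)} + 15 = - \frac{148}{-99} \left(-8\right) + 15 = \left(-148\right) \left(- \frac{1}{99}\right) \left(-8\right) + 15 = \frac{148}{99} \left(-8\right) + 15 = - \frac{1184}{99} + 15 = \frac{301}{99}$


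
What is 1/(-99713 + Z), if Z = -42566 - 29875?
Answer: -1/172154 ≈ -5.8088e-6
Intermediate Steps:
Z = -72441
1/(-99713 + Z) = 1/(-99713 - 72441) = 1/(-172154) = -1/172154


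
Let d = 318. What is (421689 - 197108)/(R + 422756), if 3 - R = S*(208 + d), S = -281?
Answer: 224581/570565 ≈ 0.39361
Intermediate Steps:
R = 147809 (R = 3 - (-281)*(208 + 318) = 3 - (-281)*526 = 3 - 1*(-147806) = 3 + 147806 = 147809)
(421689 - 197108)/(R + 422756) = (421689 - 197108)/(147809 + 422756) = 224581/570565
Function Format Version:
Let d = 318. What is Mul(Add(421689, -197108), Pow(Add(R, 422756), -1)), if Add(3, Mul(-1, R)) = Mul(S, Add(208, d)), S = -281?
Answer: Rational(224581, 570565) ≈ 0.39361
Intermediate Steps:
R = 147809 (R = Add(3, Mul(-1, Mul(-281, Add(208, 318)))) = Add(3, Mul(-1, Mul(-281, 526))) = Add(3, Mul(-1, -147806)) = Add(3, 147806) = 147809)
Mul(Add(421689, -197108), Pow(Add(R, 422756), -1)) = Mul(Add(421689, -197108), Pow(Add(147809, 422756), -1)) = Mul(224581, Pow(570565, -1)) = Mul(224581, Rational(1, 570565)) = Rational(224581, 570565)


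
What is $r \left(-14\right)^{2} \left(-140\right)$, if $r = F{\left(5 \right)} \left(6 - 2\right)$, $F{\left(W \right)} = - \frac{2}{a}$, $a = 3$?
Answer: $\frac{219520}{3} \approx 73173.0$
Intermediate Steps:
$F{\left(W \right)} = - \frac{2}{3}$
$r = - \frac{8}{3}$ ($r = - \frac{2 \left(6 - 2\right)}{3} = \left(- \frac{2}{3}\right) 4 = - \frac{8}{3} \approx -2.6667$)
$r \left(-14\right)^{2} \left(-140\right) = - \frac{8 \left(-14\right)^{2}}{3} \left(-140\right) = \left(- \frac{8}{3}\right) 196 \left(-140\right) = \left(- \frac{1568}{3}\right) \left(-140\right) = \frac{219520}{3}$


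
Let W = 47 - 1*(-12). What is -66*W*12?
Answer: -46728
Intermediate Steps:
W = 59 (W = 47 + 12 = 59)
-66*W*12 = -66*59*12 = -3894*12 = -46728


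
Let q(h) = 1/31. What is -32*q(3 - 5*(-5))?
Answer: -32/31 ≈ -1.0323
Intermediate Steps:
q(h) = 1/31
-32*q(3 - 5*(-5)) = -32*1/31 = -32/31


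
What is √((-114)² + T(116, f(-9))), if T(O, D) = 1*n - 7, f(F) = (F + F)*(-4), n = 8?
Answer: √12997 ≈ 114.00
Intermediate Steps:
f(F) = -8*F (f(F) = (2*F)*(-4) = -8*F)
T(O, D) = 1 (T(O, D) = 1*8 - 7 = 8 - 7 = 1)
√((-114)² + T(116, f(-9))) = √((-114)² + 1) = √(12996 + 1) = √12997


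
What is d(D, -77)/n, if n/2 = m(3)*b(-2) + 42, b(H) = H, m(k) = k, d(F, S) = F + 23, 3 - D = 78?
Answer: -13/18 ≈ -0.72222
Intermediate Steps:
D = -75 (D = 3 - 1*78 = 3 - 78 = -75)
d(F, S) = 23 + F
n = 72 (n = 2*(3*(-2) + 42) = 2*(-6 + 42) = 2*36 = 72)
d(D, -77)/n = (23 - 75)/72 = -52*1/72 = -13/18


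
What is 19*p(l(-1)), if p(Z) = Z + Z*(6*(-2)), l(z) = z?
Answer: 209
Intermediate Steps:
p(Z) = -11*Z (p(Z) = Z + Z*(-12) = Z - 12*Z = -11*Z)
19*p(l(-1)) = 19*(-11*(-1)) = 19*11 = 209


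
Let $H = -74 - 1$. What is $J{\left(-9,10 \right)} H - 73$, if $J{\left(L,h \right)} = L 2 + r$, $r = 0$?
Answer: $1277$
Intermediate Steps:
$H = -75$
$J{\left(L,h \right)} = 2 L$ ($J{\left(L,h \right)} = L 2 + 0 = 2 L + 0 = 2 L$)
$J{\left(-9,10 \right)} H - 73 = 2 \left(-9\right) \left(-75\right) - 73 = \left(-18\right) \left(-75\right) - 73 = 1350 - 73 = 1277$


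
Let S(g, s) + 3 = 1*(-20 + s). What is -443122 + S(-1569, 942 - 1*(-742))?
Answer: -441461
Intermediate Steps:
S(g, s) = -23 + s (S(g, s) = -3 + 1*(-20 + s) = -3 + (-20 + s) = -23 + s)
-443122 + S(-1569, 942 - 1*(-742)) = -443122 + (-23 + (942 - 1*(-742))) = -443122 + (-23 + (942 + 742)) = -443122 + (-23 + 1684) = -443122 + 1661 = -441461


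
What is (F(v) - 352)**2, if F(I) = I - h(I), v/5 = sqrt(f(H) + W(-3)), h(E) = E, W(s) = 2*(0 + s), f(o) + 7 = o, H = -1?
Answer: 123904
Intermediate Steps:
f(o) = -7 + o
W(s) = 2*s
v = 5*I*sqrt(14) (v = 5*sqrt((-7 - 1) + 2*(-3)) = 5*sqrt(-8 - 6) = 5*sqrt(-14) = 5*(I*sqrt(14)) = 5*I*sqrt(14) ≈ 18.708*I)
F(I) = 0 (F(I) = I - I = 0)
(F(v) - 352)**2 = (0 - 352)**2 = (-352)**2 = 123904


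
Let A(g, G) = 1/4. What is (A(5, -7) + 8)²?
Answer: 1089/16 ≈ 68.063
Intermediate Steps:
A(g, G) = ¼
(A(5, -7) + 8)² = (¼ + 8)² = (33/4)² = 1089/16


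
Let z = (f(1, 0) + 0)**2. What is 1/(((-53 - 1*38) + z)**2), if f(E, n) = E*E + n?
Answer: 1/8100 ≈ 0.00012346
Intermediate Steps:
f(E, n) = n + E**2 (f(E, n) = E**2 + n = n + E**2)
z = 1 (z = ((0 + 1**2) + 0)**2 = ((0 + 1) + 0)**2 = (1 + 0)**2 = 1**2 = 1)
1/(((-53 - 1*38) + z)**2) = 1/(((-53 - 1*38) + 1)**2) = 1/(((-53 - 38) + 1)**2) = 1/((-91 + 1)**2) = 1/((-90)**2) = 1/8100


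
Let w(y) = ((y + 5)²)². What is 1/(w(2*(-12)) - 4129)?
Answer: 1/126192 ≈ 7.9244e-6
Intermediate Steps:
w(y) = (5 + y)⁴ (w(y) = ((5 + y)²)² = (5 + y)⁴)
1/(w(2*(-12)) - 4129) = 1/((5 + 2*(-12))⁴ - 4129) = 1/((5 - 24)⁴ - 4129) = 1/((-19)⁴ - 4129) = 1/(130321 - 4129) = 1/126192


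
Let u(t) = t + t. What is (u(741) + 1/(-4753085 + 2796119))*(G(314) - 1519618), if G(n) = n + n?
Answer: -66748646407165/29651 ≈ -2.2511e+9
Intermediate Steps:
u(t) = 2*t
G(n) = 2*n
(u(741) + 1/(-4753085 + 2796119))*(G(314) - 1519618) = (2*741 + 1/(-4753085 + 2796119))*(2*314 - 1519618) = (1482 + 1/(-1956966))*(628 - 1519618) = (1482 - 1/1956966)*(-1518990) = (2900223611/1956966)*(-1518990) = -66748646407165/29651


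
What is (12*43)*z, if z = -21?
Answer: -10836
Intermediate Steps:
(12*43)*z = (12*43)*(-21) = 516*(-21) = -10836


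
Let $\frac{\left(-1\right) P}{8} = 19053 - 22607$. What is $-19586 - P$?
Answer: $-48018$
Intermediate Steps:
$P = 28432$ ($P = - 8 \left(19053 - 22607\right) = \left(-8\right) \left(-3554\right) = 28432$)
$-19586 - P = -19586 - 28432 = -48018$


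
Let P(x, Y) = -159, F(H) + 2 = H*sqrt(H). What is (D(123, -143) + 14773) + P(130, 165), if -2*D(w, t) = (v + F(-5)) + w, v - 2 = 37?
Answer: 14534 + 5*I*sqrt(5)/2 ≈ 14534.0 + 5.5902*I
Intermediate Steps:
v = 39 (v = 2 + 37 = 39)
F(H) = -2 + H**(3/2) (F(H) = -2 + H*sqrt(H) = -2 + H**(3/2))
D(w, t) = -37/2 - w/2 + 5*I*sqrt(5)/2 (D(w, t) = -((39 + (-2 + (-5)**(3/2))) + w)/2 = -((39 + (-2 - 5*I*sqrt(5))) + w)/2 = -((37 - 5*I*sqrt(5)) + w)/2 = -(37 + w - 5*I*sqrt(5))/2 = -37/2 - w/2 + 5*I*sqrt(5)/2)
(D(123, -143) + 14773) + P(130, 165) = ((-37/2 - 1/2*123 + 5*I*sqrt(5)/2) + 14773) - 159 = ((-37/2 - 123/2 + 5*I*sqrt(5)/2) + 14773) - 159 = ((-80 + 5*I*sqrt(5)/2) + 14773) - 159 = (14693 + 5*I*sqrt(5)/2) - 159 = 14534 + 5*I*sqrt(5)/2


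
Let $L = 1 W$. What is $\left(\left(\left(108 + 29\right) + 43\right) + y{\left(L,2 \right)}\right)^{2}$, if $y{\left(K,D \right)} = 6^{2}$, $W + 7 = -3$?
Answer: $46656$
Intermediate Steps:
$W = -10$ ($W = -7 - 3 = -10$)
$L = -10$ ($L = 1 \left(-10\right) = -10$)
$y{\left(K,D \right)} = 36$
$\left(\left(\left(108 + 29\right) + 43\right) + y{\left(L,2 \right)}\right)^{2} = \left(\left(\left(108 + 29\right) + 43\right) + 36\right)^{2} = \left(\left(137 + 43\right) + 36\right)^{2} = \left(180 + 36\right)^{2} = 216^{2} = 46656$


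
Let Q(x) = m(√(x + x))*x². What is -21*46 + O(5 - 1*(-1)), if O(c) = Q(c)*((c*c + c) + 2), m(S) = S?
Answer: -966 + 3168*√3 ≈ 4521.1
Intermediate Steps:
Q(x) = √2*x^(5/2) (Q(x) = √(x + x)*x² = √(2*x)*x² = (√2*√x)*x² = √2*x^(5/2))
O(c) = √2*c^(5/2)*(2 + c + c²) (O(c) = (√2*c^(5/2))*((c*c + c) + 2) = (√2*c^(5/2))*((c² + c) + 2) = (√2*c^(5/2))*((c + c²) + 2) = (√2*c^(5/2))*(2 + c + c²) = √2*c^(5/2)*(2 + c + c²))
-21*46 + O(5 - 1*(-1)) = -21*46 + √2*(5 - 1*(-1))^(5/2)*(2 + (5 - 1*(-1)) + (5 - 1*(-1))²) = -966 + √2*(5 + 1)^(5/2)*(2 + (5 + 1) + (5 + 1)²) = -966 + √2*6^(5/2)*(2 + 6 + 6²) = -966 + √2*(36*√6)*(2 + 6 + 36) = -966 + √2*(36*√6)*44 = -966 + 3168*√3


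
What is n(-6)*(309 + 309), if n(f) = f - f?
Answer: 0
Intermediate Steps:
n(f) = 0
n(-6)*(309 + 309) = 0*(309 + 309) = 0*618 = 0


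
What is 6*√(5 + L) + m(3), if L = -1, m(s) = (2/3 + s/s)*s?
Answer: 17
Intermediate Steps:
m(s) = 5*s/3 (m(s) = (2*(⅓) + 1)*s = (⅔ + 1)*s = 5*s/3)
6*√(5 + L) + m(3) = 6*√(5 - 1) + (5/3)*3 = 6*√4 + 5 = 6*2 + 5 = 12 + 5 = 17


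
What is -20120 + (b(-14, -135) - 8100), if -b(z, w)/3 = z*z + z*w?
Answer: -34478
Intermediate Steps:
b(z, w) = -3*z² - 3*w*z (b(z, w) = -3*(z*z + z*w) = -3*(z² + w*z) = -3*z² - 3*w*z)
-20120 + (b(-14, -135) - 8100) = -20120 + (-3*(-14)*(-135 - 14) - 8100) = -20120 + (-3*(-14)*(-149) - 8100) = -20120 + (-6258 - 8100) = -20120 - 14358 = -34478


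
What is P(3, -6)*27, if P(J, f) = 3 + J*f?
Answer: -405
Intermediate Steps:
P(3, -6)*27 = (3 + 3*(-6))*27 = (3 - 18)*27 = -15*27 = -405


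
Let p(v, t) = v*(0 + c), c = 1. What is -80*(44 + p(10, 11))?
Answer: -4320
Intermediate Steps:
p(v, t) = v (p(v, t) = v*(0 + 1) = v*1 = v)
-80*(44 + p(10, 11)) = -80*(44 + 10) = -80*54 = -4320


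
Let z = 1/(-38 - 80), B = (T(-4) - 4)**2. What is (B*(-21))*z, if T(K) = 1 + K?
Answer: 1029/118 ≈ 8.7203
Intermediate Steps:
B = 49 (B = ((1 - 4) - 4)**2 = (-3 - 4)**2 = (-7)**2 = 49)
z = -1/118 (z = 1/(-118) = -1/118 ≈ -0.0084746)
(B*(-21))*z = (49*(-21))*(-1/118) = -1029*(-1/118) = 1029/118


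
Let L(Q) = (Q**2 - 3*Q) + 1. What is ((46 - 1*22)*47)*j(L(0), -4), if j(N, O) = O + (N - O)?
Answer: 1128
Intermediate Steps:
L(Q) = 1 + Q**2 - 3*Q
j(N, O) = N
((46 - 1*22)*47)*j(L(0), -4) = ((46 - 1*22)*47)*(1 + 0**2 - 3*0) = ((46 - 22)*47)*(1 + 0 + 0) = (24*47)*1 = 1128*1 = 1128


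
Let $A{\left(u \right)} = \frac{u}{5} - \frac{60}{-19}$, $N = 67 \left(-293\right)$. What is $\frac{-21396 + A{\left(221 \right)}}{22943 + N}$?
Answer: $- \frac{2028121}{314640} \approx -6.4458$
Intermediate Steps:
$N = -19631$
$A{\left(u \right)} = \frac{60}{19} + \frac{u}{5}$ ($A{\left(u \right)} = u \frac{1}{5} - - \frac{60}{19} = \frac{u}{5} + \frac{60}{19} = \frac{60}{19} + \frac{u}{5}$)
$\frac{-21396 + A{\left(221 \right)}}{22943 + N} = \frac{-21396 + \left(\frac{60}{19} + \frac{1}{5} \cdot 221\right)}{22943 - 19631} = \frac{-21396 + \left(\frac{60}{19} + \frac{221}{5}\right)}{3312} = \left(-21396 + \frac{4499}{95}\right) \frac{1}{3312} = \left(- \frac{2028121}{95}\right) \frac{1}{3312} = - \frac{2028121}{314640}$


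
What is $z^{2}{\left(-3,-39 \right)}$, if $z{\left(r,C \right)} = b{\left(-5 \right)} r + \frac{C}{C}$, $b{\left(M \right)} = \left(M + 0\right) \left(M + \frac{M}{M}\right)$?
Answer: $3481$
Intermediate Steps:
$b{\left(M \right)} = M \left(1 + M\right)$ ($b{\left(M \right)} = M \left(M + 1\right) = M \left(1 + M\right)$)
$z{\left(r,C \right)} = 1 + 20 r$ ($z{\left(r,C \right)} = - 5 \left(1 - 5\right) r + \frac{C}{C} = \left(-5\right) \left(-4\right) r + 1 = 20 r + 1 = 1 + 20 r$)
$z^{2}{\left(-3,-39 \right)} = \left(1 + 20 \left(-3\right)\right)^{2} = \left(1 - 60\right)^{2} = \left(-59\right)^{2} = 3481$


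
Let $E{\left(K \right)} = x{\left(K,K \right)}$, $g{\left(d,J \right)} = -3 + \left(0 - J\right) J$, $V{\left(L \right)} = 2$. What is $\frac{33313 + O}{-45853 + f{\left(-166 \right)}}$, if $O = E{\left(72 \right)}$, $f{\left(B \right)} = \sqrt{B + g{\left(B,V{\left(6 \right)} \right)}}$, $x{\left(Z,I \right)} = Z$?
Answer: $- \frac{139163855}{191136162} - \frac{3035 i \sqrt{173}}{191136162} \approx -0.72809 - 0.00020885 i$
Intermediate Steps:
$g{\left(d,J \right)} = -3 - J^{2}$ ($g{\left(d,J \right)} = -3 + - J J = -3 - J^{2}$)
$f{\left(B \right)} = \sqrt{-7 + B}$ ($f{\left(B \right)} = \sqrt{B - 7} = \sqrt{-7 + B}$)
$E{\left(K \right)} = K$
$O = 72$
$\frac{33313 + O}{-45853 + f{\left(-166 \right)}} = \frac{33313 + 72}{-45853 + \sqrt{-7 - 166}} = \frac{33385}{-45853 + \sqrt{-173}} = \frac{33385}{-45853 + i \sqrt{173}}$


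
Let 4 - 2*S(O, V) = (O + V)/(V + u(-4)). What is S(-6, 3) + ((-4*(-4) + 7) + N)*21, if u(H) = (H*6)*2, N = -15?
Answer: 5099/30 ≈ 169.97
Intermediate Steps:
u(H) = 12*H (u(H) = (6*H)*2 = 12*H)
S(O, V) = 2 - (O + V)/(2*(-48 + V)) (S(O, V) = 2 - (O + V)/(2*(V + 12*(-4))) = 2 - (O + V)/(2*(V - 48)) = 2 - (O + V)/(2*(-48 + V)))
S(-6, 3) + ((-4*(-4) + 7) + N)*21 = (-192 - 1*(-6) + 3*3)/(2*(-48 + 3)) + ((-4*(-4) + 7) - 15)*21 = (½)*(-192 + 6 + 9)/(-45) + ((16 + 7) - 15)*21 = (½)*(-1/45)*(-177) + (23 - 15)*21 = 59/30 + 8*21 = 59/30 + 168 = 5099/30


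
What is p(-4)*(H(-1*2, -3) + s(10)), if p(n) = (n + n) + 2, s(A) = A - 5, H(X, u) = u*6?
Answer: 78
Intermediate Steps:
H(X, u) = 6*u
s(A) = -5 + A
p(n) = 2 + 2*n (p(n) = 2*n + 2 = 2 + 2*n)
p(-4)*(H(-1*2, -3) + s(10)) = (2 + 2*(-4))*(6*(-3) + (-5 + 10)) = (2 - 8)*(-18 + 5) = -6*(-13) = 78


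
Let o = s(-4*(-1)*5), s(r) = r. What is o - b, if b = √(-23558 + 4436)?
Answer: 20 - I*√19122 ≈ 20.0 - 138.28*I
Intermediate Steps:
b = I*√19122 (b = √(-19122) = I*√19122 ≈ 138.28*I)
o = 20 (o = -4*(-1)*5 = 4*5 = 20)
o - b = 20 - I*√19122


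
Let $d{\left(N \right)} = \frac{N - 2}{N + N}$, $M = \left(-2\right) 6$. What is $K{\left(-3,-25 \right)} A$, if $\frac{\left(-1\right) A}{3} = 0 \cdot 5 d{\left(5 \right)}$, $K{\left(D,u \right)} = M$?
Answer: $0$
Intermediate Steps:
$M = -12$
$d{\left(N \right)} = \frac{-2 + N}{2 N}$
$K{\left(D,u \right)} = -12$
$A = 0$ ($A = - 3 \cdot 0 \cdot 5 \frac{-2 + 5}{2 \cdot 5} = - 3 \cdot 0 \cdot \frac{1}{2} \cdot \frac{1}{5} \cdot 3 = - 3 \cdot 0 \cdot \frac{3}{10} = \left(-3\right) 0 = 0$)
$K{\left(-3,-25 \right)} A = \left(-12\right) 0 = 0$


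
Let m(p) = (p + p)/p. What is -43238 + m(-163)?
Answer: -43236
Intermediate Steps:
m(p) = 2 (m(p) = (2*p)/p = 2)
-43238 + m(-163) = -43238 + 2 = -43236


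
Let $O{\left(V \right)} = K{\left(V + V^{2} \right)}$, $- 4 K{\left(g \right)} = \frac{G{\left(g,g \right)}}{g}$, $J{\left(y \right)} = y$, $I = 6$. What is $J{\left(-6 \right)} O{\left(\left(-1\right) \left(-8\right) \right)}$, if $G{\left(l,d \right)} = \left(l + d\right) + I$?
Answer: $\frac{25}{8} \approx 3.125$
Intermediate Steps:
$G{\left(l,d \right)} = 6 + d + l$ ($G{\left(l,d \right)} = \left(l + d\right) + 6 = \left(d + l\right) + 6 = 6 + d + l$)
$K{\left(g \right)} = - \frac{6 + 2 g}{4 g}$ ($K{\left(g \right)} = - \frac{\left(6 + g + g\right) \frac{1}{g}}{4} = - \frac{\left(6 + 2 g\right) \frac{1}{g}}{4} = - \frac{\frac{1}{g} \left(6 + 2 g\right)}{4} = - \frac{6 + 2 g}{4 g}$)
$O{\left(V \right)} = \frac{-3 - V - V^{2}}{2 \left(V + V^{2}\right)}$ ($O{\left(V \right)} = \frac{-3 - \left(V + V^{2}\right)}{2 \left(V + V^{2}\right)} = \frac{-3 - V - V^{2}}{2 \left(V + V^{2}\right)}$)
$J{\left(-6 \right)} O{\left(\left(-1\right) \left(-8\right) \right)} = - 6 \frac{-3 - \left(-1\right) \left(-8\right) \left(1 - -8\right)}{2 \left(\left(-1\right) \left(-8\right)\right) \left(1 - -8\right)} = - 6 \frac{-3 - 8 \left(1 + 8\right)}{2 \cdot 8 \left(1 + 8\right)} = - 6 \cdot \frac{1}{2} \cdot \frac{1}{8} \cdot \frac{1}{9} \left(-3 - 8 \cdot 9\right) = - 6 \cdot \frac{1}{2} \cdot \frac{1}{8} \cdot \frac{1}{9} \left(-3 - 72\right) = - 6 \cdot \frac{1}{2} \cdot \frac{1}{8} \cdot \frac{1}{9} \left(-75\right) = \left(-6\right) \left(- \frac{25}{48}\right) = \frac{25}{8}$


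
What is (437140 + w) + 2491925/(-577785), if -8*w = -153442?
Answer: 210922002977/462228 ≈ 4.5632e+5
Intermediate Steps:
w = 76721/4 (w = -⅛*(-153442) = 76721/4 ≈ 19180.)
(437140 + w) + 2491925/(-577785) = (437140 + 76721/4) + 2491925/(-577785) = 1825281/4 + 2491925*(-1/577785) = 1825281/4 - 498385/115557 = 210922002977/462228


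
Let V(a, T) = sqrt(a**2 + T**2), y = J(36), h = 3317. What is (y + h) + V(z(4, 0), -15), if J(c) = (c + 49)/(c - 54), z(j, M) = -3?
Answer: 59621/18 + 3*sqrt(26) ≈ 3327.6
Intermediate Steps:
J(c) = (49 + c)/(-54 + c)
y = -85/18 (y = (49 + 36)/(-54 + 36) = 85/(-18) = -1/18*85 = -85/18 ≈ -4.7222)
V(a, T) = sqrt(T**2 + a**2)
(y + h) + V(z(4, 0), -15) = (-85/18 + 3317) + sqrt((-15)**2 + (-3)**2) = 59621/18 + sqrt(225 + 9) = 59621/18 + sqrt(234) = 59621/18 + 3*sqrt(26)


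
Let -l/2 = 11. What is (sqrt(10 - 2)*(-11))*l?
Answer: 484*sqrt(2) ≈ 684.48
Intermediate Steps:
l = -22 (l = -2*11 = -22)
(sqrt(10 - 2)*(-11))*l = (sqrt(10 - 2)*(-11))*(-22) = (sqrt(8)*(-11))*(-22) = ((2*sqrt(2))*(-11))*(-22) = -22*sqrt(2)*(-22) = 484*sqrt(2)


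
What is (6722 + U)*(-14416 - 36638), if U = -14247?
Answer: 384181350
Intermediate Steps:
(6722 + U)*(-14416 - 36638) = (6722 - 14247)*(-14416 - 36638) = -7525*(-51054) = 384181350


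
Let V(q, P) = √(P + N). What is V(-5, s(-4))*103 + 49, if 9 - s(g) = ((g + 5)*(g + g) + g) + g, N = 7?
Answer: 49 + 412*√2 ≈ 631.66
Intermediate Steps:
s(g) = 9 - 2*g - 2*g*(5 + g) (s(g) = 9 - (((g + 5)*(g + g) + g) + g) = 9 - (((5 + g)*(2*g) + g) + g) = 9 - ((2*g*(5 + g) + g) + g) = 9 - ((g + 2*g*(5 + g)) + g) = 9 - (2*g + 2*g*(5 + g)) = 9 + (-2*g - 2*g*(5 + g)) = 9 - 2*g - 2*g*(5 + g))
V(q, P) = √(7 + P) (V(q, P) = √(P + 7) = √(7 + P))
V(-5, s(-4))*103 + 49 = √(7 + (9 - 12*(-4) - 2*(-4)²))*103 + 49 = √(7 + (9 + 48 - 2*16))*103 + 49 = √(7 + (9 + 48 - 32))*103 + 49 = √(7 + 25)*103 + 49 = √32*103 + 49 = (4*√2)*103 + 49 = 412*√2 + 49 = 49 + 412*√2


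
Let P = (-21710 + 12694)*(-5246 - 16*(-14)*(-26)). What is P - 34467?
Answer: 99772653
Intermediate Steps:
P = 99807120 (P = -9016*(-5246 + 224*(-26)) = -9016*(-5246 - 5824) = -9016*(-11070) = 99807120)
P - 34467 = 99807120 - 34467 = 99772653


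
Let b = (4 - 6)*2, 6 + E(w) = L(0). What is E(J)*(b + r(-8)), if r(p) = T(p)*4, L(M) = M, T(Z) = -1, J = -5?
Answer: 48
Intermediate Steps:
E(w) = -6 (E(w) = -6 + 0 = -6)
r(p) = -4 (r(p) = -1*4 = -4)
b = -4 (b = -2*2 = -4)
E(J)*(b + r(-8)) = -6*(-4 - 4) = -6*(-8) = 48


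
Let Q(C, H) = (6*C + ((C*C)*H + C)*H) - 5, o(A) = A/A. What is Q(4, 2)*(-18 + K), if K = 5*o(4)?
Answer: -1183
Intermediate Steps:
o(A) = 1
Q(C, H) = -5 + 6*C + H*(C + H*C²) (Q(C, H) = (6*C + (C²*H + C)*H) - 5 = (6*C + (H*C² + C)*H) - 5 = (6*C + (C + H*C²)*H) - 5 = (6*C + H*(C + H*C²)) - 5 = -5 + 6*C + H*(C + H*C²))
K = 5 (K = 5*1 = 5)
Q(4, 2)*(-18 + K) = (-5 + 6*4 + 4*2 + 4²*2²)*(-18 + 5) = (-5 + 24 + 8 + 16*4)*(-13) = (-5 + 24 + 8 + 64)*(-13) = 91*(-13) = -1183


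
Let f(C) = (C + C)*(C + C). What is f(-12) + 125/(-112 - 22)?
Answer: 77059/134 ≈ 575.07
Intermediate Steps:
f(C) = 4*C² (f(C) = (2*C)*(2*C) = 4*C²)
f(-12) + 125/(-112 - 22) = 4*(-12)² + 125/(-112 - 22) = 4*144 + 125/(-134) = 576 - 1/134*125 = 576 - 125/134 = 77059/134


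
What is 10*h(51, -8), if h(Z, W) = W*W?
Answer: 640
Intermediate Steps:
h(Z, W) = W²
10*h(51, -8) = 10*(-8)² = 10*64 = 640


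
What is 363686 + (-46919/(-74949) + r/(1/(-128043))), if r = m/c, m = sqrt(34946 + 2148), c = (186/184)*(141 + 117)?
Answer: 27257948933/74949 - 654442*sqrt(37094)/1333 ≈ 2.6913e+5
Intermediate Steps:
c = 11997/46 (c = (186*(1/184))*258 = (93/92)*258 = 11997/46 ≈ 260.80)
m = sqrt(37094) ≈ 192.60
r = 46*sqrt(37094)/11997 (r = sqrt(37094)/(11997/46) = sqrt(37094)*(46/11997) = 46*sqrt(37094)/11997 ≈ 0.73848)
363686 + (-46919/(-74949) + r/(1/(-128043))) = 363686 + (-46919/(-74949) + (46*sqrt(37094)/11997)/(1/(-128043))) = 363686 + (-46919*(-1/74949) + (46*sqrt(37094)/11997)/(-1/128043)) = 363686 + (46919/74949 + (46*sqrt(37094)/11997)*(-128043)) = 363686 + (46919/74949 - 654442*sqrt(37094)/1333) = 27257948933/74949 - 654442*sqrt(37094)/1333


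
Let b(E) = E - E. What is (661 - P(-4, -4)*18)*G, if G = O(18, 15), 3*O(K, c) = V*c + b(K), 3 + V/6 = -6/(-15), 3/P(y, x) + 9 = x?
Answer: -51882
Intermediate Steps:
P(y, x) = 3/(-9 + x)
V = -78/5 (V = -18 + 6*(-6/(-15)) = -18 + 6*(-6*(-1/15)) = -18 + 6*(2/5) = -18 + 12/5 = -78/5 ≈ -15.600)
b(E) = 0
O(K, c) = -26*c/5 (O(K, c) = (-78*c/5 + 0)/3 = (-78*c/5)/3 = -26*c/5)
G = -78 (G = -26/5*15 = -78)
(661 - P(-4, -4)*18)*G = (661 - 3/(-9 - 4)*18)*(-78) = (661 - 3/(-13)*18)*(-78) = (661 - 3*(-1/13)*18)*(-78) = (661 - (-3)*18/13)*(-78) = (661 - 1*(-54/13))*(-78) = (661 + 54/13)*(-78) = (8647/13)*(-78) = -51882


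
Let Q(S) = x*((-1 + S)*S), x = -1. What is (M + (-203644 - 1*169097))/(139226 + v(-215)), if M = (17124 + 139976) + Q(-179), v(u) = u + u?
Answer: -247861/138796 ≈ -1.7858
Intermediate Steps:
v(u) = 2*u
Q(S) = -S*(-1 + S) (Q(S) = -(-1 + S)*S = -S*(-1 + S))
M = 124880 (M = (17124 + 139976) - 179*(1 - 1*(-179)) = 157100 - 179*(1 + 179) = 157100 - 179*180 = 157100 - 32220 = 124880)
(M + (-203644 - 1*169097))/(139226 + v(-215)) = (124880 + (-203644 - 1*169097))/(139226 + 2*(-215)) = (124880 + (-203644 - 169097))/(139226 - 430) = (124880 - 372741)/138796 = -247861*1/138796 = -247861/138796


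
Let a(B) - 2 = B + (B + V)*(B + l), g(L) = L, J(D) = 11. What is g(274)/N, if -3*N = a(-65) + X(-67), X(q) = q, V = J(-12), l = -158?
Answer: -411/5956 ≈ -0.069006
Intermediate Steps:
V = 11
a(B) = 2 + B + (-158 + B)*(11 + B) (a(B) = 2 + (B + (B + 11)*(B - 158)) = 2 + (B + (11 + B)*(-158 + B)) = 2 + (B + (-158 + B)*(11 + B)) = 2 + B + (-158 + B)*(11 + B))
N = -11912/3 (N = -((-1736 + (-65)**2 - 146*(-65)) - 67)/3 = -((-1736 + 4225 + 9490) - 67)/3 = -(11979 - 67)/3 = -1/3*11912 = -11912/3 ≈ -3970.7)
g(274)/N = 274/(-11912/3) = 274*(-3/11912) = -411/5956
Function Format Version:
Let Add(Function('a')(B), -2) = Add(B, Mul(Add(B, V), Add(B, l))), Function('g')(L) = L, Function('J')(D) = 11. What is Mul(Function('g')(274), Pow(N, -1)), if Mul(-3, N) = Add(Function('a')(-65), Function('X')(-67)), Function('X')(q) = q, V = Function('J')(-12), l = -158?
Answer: Rational(-411, 5956) ≈ -0.069006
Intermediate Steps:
V = 11
Function('a')(B) = Add(2, B, Mul(Add(-158, B), Add(11, B))) (Function('a')(B) = Add(2, Add(B, Mul(Add(B, 11), Add(B, -158)))) = Add(2, Add(B, Mul(Add(11, B), Add(-158, B)))) = Add(2, Add(B, Mul(Add(-158, B), Add(11, B)))) = Add(2, B, Mul(Add(-158, B), Add(11, B))))
N = Rational(-11912, 3) (N = Mul(Rational(-1, 3), Add(Add(-1736, Pow(-65, 2), Mul(-146, -65)), -67)) = Mul(Rational(-1, 3), Add(Add(-1736, 4225, 9490), -67)) = Mul(Rational(-1, 3), Add(11979, -67)) = Mul(Rational(-1, 3), 11912) = Rational(-11912, 3) ≈ -3970.7)
Mul(Function('g')(274), Pow(N, -1)) = Mul(274, Pow(Rational(-11912, 3), -1)) = Mul(274, Rational(-3, 11912)) = Rational(-411, 5956)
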